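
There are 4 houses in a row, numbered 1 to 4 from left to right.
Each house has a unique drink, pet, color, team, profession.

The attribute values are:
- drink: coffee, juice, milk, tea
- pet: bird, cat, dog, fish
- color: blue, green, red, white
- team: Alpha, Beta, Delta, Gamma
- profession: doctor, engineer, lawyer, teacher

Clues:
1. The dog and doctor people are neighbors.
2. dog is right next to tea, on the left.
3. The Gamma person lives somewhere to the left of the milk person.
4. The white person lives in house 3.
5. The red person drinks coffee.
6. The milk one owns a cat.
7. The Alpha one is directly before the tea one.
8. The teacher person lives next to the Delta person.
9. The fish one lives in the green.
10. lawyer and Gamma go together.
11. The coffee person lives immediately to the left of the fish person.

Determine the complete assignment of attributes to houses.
Solution:

House | Drink | Pet | Color | Team | Profession
-----------------------------------------------
  1   | coffee | dog | red | Alpha | teacher
  2   | tea | fish | green | Delta | doctor
  3   | juice | bird | white | Gamma | lawyer
  4   | milk | cat | blue | Beta | engineer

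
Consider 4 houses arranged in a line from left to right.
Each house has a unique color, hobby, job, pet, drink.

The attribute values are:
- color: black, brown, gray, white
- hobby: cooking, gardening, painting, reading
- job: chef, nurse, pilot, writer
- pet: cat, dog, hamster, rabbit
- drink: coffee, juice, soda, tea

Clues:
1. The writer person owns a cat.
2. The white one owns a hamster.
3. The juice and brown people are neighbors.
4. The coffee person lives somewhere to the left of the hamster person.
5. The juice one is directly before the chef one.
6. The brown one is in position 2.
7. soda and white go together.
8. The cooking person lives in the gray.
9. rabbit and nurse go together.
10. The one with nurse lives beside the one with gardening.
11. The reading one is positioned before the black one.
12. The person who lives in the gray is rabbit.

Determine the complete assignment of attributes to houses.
Solution:

House | Color | Hobby | Job | Pet | Drink
-----------------------------------------
  1   | gray | cooking | nurse | rabbit | juice
  2   | brown | gardening | chef | dog | coffee
  3   | white | reading | pilot | hamster | soda
  4   | black | painting | writer | cat | tea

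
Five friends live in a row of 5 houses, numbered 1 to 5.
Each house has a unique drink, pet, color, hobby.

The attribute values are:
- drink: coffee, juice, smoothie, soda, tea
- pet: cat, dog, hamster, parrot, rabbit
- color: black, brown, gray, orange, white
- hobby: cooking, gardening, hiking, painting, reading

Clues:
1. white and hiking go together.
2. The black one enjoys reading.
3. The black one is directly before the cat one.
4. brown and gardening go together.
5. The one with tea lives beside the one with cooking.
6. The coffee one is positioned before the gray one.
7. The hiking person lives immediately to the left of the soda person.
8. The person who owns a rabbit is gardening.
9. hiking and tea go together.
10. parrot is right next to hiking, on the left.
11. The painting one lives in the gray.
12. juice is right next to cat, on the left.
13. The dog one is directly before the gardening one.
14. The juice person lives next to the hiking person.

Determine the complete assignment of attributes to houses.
Solution:

House | Drink | Pet | Color | Hobby
-----------------------------------
  1   | juice | parrot | black | reading
  2   | tea | cat | white | hiking
  3   | soda | dog | orange | cooking
  4   | coffee | rabbit | brown | gardening
  5   | smoothie | hamster | gray | painting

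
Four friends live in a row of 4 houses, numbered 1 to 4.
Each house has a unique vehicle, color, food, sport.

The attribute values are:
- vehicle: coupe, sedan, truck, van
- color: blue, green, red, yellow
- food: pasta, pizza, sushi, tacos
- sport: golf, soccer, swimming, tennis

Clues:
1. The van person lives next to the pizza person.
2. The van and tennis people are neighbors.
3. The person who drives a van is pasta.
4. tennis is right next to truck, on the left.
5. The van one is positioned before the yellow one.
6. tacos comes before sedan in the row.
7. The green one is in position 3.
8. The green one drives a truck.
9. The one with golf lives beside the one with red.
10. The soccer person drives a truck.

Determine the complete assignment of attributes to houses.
Solution:

House | Vehicle | Color | Food | Sport
--------------------------------------
  1   | van | blue | pasta | golf
  2   | coupe | red | pizza | tennis
  3   | truck | green | tacos | soccer
  4   | sedan | yellow | sushi | swimming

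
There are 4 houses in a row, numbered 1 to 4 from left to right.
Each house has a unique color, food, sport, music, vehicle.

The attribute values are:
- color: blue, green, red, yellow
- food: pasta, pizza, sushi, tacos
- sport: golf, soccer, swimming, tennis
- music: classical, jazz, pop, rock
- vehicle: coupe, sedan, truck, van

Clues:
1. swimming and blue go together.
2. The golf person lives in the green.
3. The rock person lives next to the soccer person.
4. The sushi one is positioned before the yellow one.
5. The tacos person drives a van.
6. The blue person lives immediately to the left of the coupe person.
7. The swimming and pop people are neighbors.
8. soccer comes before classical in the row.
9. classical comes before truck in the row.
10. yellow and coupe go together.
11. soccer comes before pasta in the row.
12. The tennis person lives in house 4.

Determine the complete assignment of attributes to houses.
Solution:

House | Color | Food | Sport | Music | Vehicle
----------------------------------------------
  1   | blue | sushi | swimming | rock | sedan
  2   | yellow | pizza | soccer | pop | coupe
  3   | green | tacos | golf | classical | van
  4   | red | pasta | tennis | jazz | truck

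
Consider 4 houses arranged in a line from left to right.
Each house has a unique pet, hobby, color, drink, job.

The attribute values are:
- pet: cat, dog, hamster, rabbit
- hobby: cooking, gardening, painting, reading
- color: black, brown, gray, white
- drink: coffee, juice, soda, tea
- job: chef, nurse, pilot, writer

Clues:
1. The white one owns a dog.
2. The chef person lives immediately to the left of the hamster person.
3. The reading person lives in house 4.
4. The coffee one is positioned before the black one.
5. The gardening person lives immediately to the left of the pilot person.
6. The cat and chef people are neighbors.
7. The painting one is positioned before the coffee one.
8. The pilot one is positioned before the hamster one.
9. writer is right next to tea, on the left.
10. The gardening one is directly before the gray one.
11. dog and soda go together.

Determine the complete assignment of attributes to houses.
Solution:

House | Pet | Hobby | Color | Drink | Job
-----------------------------------------
  1   | dog | gardening | white | soda | writer
  2   | cat | painting | gray | tea | pilot
  3   | rabbit | cooking | brown | coffee | chef
  4   | hamster | reading | black | juice | nurse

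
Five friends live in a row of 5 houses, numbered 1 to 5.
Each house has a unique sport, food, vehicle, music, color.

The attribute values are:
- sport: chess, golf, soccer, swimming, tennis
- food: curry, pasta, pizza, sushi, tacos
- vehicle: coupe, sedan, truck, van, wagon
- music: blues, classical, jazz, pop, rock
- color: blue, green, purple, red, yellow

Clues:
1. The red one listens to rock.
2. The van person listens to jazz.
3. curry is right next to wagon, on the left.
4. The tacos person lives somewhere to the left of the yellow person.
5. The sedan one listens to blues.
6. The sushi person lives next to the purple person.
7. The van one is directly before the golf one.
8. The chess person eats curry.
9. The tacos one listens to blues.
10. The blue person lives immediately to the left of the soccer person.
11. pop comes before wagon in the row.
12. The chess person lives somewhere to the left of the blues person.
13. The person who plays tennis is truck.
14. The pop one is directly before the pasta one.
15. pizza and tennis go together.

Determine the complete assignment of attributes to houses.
Solution:

House | Sport | Food | Vehicle | Music | Color
----------------------------------------------
  1   | chess | curry | coupe | pop | blue
  2   | soccer | pasta | wagon | rock | red
  3   | swimming | sushi | van | jazz | green
  4   | golf | tacos | sedan | blues | purple
  5   | tennis | pizza | truck | classical | yellow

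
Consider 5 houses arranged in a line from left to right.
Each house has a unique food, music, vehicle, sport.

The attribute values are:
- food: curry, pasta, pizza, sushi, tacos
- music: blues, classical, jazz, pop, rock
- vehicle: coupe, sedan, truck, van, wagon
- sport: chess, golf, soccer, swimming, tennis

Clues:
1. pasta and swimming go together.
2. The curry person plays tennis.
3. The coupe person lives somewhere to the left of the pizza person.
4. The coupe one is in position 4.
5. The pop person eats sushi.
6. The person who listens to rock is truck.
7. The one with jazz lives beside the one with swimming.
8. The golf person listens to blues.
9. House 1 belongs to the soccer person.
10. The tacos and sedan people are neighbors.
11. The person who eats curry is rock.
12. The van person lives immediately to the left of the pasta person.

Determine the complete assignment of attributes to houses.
Solution:

House | Food | Music | Vehicle | Sport
--------------------------------------
  1   | tacos | jazz | van | soccer
  2   | pasta | classical | sedan | swimming
  3   | curry | rock | truck | tennis
  4   | sushi | pop | coupe | chess
  5   | pizza | blues | wagon | golf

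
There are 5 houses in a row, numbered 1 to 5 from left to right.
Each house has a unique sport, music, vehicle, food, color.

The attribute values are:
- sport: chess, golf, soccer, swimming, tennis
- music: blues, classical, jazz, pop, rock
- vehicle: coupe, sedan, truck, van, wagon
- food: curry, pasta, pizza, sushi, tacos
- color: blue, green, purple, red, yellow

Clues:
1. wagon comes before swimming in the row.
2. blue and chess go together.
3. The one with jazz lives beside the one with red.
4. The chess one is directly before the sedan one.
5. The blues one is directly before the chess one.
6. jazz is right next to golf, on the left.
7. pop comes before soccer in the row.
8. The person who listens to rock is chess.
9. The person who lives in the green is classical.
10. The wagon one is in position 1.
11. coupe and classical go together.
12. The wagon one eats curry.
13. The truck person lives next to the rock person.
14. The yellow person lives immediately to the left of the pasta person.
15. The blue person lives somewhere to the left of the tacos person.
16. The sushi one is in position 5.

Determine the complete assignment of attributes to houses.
Solution:

House | Sport | Music | Vehicle | Food | Color
----------------------------------------------
  1   | tennis | jazz | wagon | curry | yellow
  2   | golf | blues | truck | pasta | red
  3   | chess | rock | van | pizza | blue
  4   | swimming | pop | sedan | tacos | purple
  5   | soccer | classical | coupe | sushi | green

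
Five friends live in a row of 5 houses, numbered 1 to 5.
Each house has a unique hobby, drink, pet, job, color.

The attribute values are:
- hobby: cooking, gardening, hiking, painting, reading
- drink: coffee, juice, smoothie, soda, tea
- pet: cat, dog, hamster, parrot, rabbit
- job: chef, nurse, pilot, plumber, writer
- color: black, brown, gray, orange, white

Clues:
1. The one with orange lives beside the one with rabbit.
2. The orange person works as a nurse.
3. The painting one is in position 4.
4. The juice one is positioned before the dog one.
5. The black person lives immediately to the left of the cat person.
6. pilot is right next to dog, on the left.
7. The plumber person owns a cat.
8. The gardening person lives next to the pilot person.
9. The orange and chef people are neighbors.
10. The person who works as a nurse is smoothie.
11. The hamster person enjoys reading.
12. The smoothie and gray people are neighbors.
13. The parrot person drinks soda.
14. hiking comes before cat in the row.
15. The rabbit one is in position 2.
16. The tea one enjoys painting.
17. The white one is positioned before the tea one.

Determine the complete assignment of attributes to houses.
Solution:

House | Hobby | Drink | Pet | Job | Color
-----------------------------------------
  1   | reading | smoothie | hamster | nurse | orange
  2   | gardening | juice | rabbit | chef | gray
  3   | hiking | soda | parrot | pilot | white
  4   | painting | tea | dog | writer | black
  5   | cooking | coffee | cat | plumber | brown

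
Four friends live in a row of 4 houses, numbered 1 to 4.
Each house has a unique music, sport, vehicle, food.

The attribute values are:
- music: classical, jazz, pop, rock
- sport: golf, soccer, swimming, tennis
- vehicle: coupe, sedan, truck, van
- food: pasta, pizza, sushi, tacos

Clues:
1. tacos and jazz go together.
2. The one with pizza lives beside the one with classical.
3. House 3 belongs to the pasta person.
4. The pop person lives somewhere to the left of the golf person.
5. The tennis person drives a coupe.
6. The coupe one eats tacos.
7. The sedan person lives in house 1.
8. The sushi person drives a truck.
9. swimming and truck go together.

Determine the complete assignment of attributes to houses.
Solution:

House | Music | Sport | Vehicle | Food
--------------------------------------
  1   | pop | soccer | sedan | pizza
  2   | classical | swimming | truck | sushi
  3   | rock | golf | van | pasta
  4   | jazz | tennis | coupe | tacos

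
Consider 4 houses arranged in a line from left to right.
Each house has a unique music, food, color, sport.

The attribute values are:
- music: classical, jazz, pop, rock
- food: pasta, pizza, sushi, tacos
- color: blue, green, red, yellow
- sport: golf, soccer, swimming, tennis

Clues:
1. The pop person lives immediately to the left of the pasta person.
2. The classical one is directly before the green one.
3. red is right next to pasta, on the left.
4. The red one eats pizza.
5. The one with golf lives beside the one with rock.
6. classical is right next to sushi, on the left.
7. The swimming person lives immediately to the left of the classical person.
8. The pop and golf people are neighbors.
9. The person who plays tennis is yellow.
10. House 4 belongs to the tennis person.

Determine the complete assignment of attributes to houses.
Solution:

House | Music | Food | Color | Sport
------------------------------------
  1   | pop | pizza | red | swimming
  2   | classical | pasta | blue | golf
  3   | rock | sushi | green | soccer
  4   | jazz | tacos | yellow | tennis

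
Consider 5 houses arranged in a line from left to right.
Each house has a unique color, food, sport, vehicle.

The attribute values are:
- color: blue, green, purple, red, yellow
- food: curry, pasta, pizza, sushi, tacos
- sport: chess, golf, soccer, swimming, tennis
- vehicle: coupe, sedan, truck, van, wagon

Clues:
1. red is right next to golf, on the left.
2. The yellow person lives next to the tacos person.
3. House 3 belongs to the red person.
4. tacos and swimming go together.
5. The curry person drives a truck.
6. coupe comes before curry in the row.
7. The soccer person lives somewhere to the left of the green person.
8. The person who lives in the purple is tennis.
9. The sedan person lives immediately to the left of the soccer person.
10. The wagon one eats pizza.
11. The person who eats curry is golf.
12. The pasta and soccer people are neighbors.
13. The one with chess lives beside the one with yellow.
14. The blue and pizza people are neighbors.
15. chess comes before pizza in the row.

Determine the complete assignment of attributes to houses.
Solution:

House | Color | Food | Sport | Vehicle
--------------------------------------
  1   | blue | pasta | chess | sedan
  2   | yellow | pizza | soccer | wagon
  3   | red | tacos | swimming | coupe
  4   | green | curry | golf | truck
  5   | purple | sushi | tennis | van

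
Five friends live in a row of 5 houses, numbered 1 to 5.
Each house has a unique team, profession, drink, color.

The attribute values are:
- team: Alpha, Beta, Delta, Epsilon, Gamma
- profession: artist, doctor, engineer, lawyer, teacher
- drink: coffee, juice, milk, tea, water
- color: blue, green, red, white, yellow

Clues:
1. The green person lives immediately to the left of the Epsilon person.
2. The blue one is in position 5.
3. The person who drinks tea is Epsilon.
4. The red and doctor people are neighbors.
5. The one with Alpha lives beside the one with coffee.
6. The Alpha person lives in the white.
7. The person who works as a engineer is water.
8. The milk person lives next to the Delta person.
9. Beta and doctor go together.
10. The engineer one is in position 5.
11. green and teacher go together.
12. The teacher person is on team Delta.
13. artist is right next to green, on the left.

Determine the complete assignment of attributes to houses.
Solution:

House | Team | Profession | Drink | Color
-----------------------------------------
  1   | Alpha | artist | milk | white
  2   | Delta | teacher | coffee | green
  3   | Epsilon | lawyer | tea | red
  4   | Beta | doctor | juice | yellow
  5   | Gamma | engineer | water | blue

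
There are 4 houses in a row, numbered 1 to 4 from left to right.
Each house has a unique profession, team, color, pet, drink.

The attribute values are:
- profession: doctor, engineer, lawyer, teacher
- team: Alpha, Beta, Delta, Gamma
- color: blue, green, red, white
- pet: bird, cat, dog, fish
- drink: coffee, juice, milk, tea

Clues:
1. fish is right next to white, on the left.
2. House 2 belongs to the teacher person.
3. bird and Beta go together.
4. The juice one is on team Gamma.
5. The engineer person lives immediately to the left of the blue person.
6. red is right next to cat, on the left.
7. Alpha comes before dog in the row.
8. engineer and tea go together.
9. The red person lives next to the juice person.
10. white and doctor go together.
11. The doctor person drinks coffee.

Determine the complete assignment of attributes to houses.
Solution:

House | Profession | Team | Color | Pet | Drink
-----------------------------------------------
  1   | engineer | Beta | red | bird | tea
  2   | teacher | Gamma | blue | cat | juice
  3   | lawyer | Alpha | green | fish | milk
  4   | doctor | Delta | white | dog | coffee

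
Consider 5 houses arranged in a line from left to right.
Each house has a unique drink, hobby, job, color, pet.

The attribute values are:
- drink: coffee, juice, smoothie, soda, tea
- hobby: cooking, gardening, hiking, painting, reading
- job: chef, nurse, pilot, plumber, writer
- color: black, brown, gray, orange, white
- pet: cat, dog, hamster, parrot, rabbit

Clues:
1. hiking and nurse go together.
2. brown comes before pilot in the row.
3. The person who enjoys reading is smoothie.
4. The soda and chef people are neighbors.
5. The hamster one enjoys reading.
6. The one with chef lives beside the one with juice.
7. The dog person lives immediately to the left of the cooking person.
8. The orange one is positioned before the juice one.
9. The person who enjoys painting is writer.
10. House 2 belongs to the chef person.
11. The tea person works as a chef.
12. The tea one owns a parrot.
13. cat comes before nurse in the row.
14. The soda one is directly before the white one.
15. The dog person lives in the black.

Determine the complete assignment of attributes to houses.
Solution:

House | Drink | Hobby | Job | Color | Pet
-----------------------------------------
  1   | soda | painting | writer | orange | cat
  2   | tea | gardening | chef | white | parrot
  3   | juice | hiking | nurse | black | dog
  4   | coffee | cooking | plumber | brown | rabbit
  5   | smoothie | reading | pilot | gray | hamster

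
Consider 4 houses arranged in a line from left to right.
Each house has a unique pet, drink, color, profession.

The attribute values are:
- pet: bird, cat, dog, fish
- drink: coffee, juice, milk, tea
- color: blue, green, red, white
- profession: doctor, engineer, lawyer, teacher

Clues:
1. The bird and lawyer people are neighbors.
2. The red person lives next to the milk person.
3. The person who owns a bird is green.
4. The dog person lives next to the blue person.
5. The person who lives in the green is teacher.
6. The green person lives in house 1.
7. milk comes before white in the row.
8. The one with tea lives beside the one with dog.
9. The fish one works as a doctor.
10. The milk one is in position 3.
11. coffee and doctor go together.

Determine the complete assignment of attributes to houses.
Solution:

House | Pet | Drink | Color | Profession
----------------------------------------
  1   | bird | tea | green | teacher
  2   | dog | juice | red | lawyer
  3   | cat | milk | blue | engineer
  4   | fish | coffee | white | doctor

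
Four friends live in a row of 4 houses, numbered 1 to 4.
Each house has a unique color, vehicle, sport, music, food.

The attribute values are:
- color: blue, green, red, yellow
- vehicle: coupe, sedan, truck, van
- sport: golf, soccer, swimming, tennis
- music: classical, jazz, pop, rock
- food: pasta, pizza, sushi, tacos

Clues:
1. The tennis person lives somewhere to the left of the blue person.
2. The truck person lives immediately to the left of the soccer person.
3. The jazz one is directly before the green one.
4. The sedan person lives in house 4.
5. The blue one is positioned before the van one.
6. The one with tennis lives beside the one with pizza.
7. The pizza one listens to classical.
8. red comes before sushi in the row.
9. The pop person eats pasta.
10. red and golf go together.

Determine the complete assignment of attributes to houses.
Solution:

House | Color | Vehicle | Sport | Music | Food
----------------------------------------------
  1   | yellow | truck | tennis | pop | pasta
  2   | blue | coupe | soccer | classical | pizza
  3   | red | van | golf | jazz | tacos
  4   | green | sedan | swimming | rock | sushi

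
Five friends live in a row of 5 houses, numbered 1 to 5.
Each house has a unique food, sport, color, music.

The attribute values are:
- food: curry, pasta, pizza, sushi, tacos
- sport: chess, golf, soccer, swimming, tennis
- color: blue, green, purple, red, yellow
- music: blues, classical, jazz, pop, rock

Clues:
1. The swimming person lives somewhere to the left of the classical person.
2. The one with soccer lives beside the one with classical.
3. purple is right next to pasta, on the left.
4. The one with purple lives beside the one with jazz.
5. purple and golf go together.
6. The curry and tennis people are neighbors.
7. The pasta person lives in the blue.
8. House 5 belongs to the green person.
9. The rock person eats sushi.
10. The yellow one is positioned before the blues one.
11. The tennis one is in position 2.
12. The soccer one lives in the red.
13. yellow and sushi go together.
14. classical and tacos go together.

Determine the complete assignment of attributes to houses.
Solution:

House | Food | Sport | Color | Music
------------------------------------
  1   | curry | golf | purple | pop
  2   | pasta | tennis | blue | jazz
  3   | sushi | swimming | yellow | rock
  4   | pizza | soccer | red | blues
  5   | tacos | chess | green | classical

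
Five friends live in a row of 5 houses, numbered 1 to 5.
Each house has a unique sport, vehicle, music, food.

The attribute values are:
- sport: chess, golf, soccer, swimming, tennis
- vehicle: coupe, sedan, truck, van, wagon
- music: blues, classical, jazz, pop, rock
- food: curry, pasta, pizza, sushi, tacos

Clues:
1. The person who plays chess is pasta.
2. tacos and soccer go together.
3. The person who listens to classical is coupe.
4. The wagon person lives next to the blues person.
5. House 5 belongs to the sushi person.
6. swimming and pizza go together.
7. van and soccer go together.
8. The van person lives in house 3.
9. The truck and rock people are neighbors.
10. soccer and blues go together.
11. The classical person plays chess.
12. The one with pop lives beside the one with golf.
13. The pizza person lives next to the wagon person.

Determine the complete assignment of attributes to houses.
Solution:

House | Sport | Vehicle | Music | Food
--------------------------------------
  1   | swimming | truck | pop | pizza
  2   | golf | wagon | rock | curry
  3   | soccer | van | blues | tacos
  4   | chess | coupe | classical | pasta
  5   | tennis | sedan | jazz | sushi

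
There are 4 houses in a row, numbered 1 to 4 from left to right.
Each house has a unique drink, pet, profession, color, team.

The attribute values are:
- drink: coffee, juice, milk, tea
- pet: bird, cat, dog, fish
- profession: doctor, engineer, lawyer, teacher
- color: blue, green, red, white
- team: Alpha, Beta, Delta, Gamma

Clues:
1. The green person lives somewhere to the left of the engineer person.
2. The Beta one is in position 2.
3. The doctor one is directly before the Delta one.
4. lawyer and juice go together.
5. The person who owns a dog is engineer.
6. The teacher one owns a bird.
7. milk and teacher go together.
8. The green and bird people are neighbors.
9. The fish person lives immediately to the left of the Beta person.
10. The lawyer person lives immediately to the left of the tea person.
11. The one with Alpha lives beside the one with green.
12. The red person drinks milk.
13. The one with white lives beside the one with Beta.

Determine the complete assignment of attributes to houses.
Solution:

House | Drink | Pet | Profession | Color | Team
-----------------------------------------------
  1   | juice | fish | lawyer | white | Alpha
  2   | tea | cat | doctor | green | Beta
  3   | milk | bird | teacher | red | Delta
  4   | coffee | dog | engineer | blue | Gamma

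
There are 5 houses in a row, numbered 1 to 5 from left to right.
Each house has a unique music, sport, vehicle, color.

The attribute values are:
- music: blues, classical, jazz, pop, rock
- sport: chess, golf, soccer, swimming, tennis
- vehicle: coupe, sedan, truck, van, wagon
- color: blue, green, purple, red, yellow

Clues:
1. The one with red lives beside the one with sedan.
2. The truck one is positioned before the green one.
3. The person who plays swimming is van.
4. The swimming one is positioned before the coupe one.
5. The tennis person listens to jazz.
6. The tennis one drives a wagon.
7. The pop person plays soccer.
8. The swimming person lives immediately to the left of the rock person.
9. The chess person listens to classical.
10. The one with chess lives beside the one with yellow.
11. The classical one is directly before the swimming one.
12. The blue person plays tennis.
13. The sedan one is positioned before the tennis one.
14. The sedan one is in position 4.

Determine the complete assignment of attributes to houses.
Solution:

House | Music | Sport | Vehicle | Color
---------------------------------------
  1   | classical | chess | truck | purple
  2   | blues | swimming | van | yellow
  3   | rock | golf | coupe | red
  4   | pop | soccer | sedan | green
  5   | jazz | tennis | wagon | blue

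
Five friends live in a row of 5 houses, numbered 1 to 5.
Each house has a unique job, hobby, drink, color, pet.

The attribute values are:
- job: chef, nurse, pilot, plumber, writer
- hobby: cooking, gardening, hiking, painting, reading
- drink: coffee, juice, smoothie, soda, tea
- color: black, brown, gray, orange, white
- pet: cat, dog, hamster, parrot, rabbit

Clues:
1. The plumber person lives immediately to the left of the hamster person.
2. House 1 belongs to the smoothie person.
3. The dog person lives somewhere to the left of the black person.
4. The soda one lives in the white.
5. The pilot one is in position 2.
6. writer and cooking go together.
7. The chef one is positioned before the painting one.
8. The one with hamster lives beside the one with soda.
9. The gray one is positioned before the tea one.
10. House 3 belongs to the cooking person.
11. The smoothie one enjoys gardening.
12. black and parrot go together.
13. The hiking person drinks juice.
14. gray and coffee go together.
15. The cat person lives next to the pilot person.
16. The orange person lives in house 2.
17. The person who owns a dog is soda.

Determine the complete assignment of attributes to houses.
Solution:

House | Job | Hobby | Drink | Color | Pet
-----------------------------------------
  1   | plumber | gardening | smoothie | brown | cat
  2   | pilot | hiking | juice | orange | hamster
  3   | writer | cooking | soda | white | dog
  4   | chef | reading | coffee | gray | rabbit
  5   | nurse | painting | tea | black | parrot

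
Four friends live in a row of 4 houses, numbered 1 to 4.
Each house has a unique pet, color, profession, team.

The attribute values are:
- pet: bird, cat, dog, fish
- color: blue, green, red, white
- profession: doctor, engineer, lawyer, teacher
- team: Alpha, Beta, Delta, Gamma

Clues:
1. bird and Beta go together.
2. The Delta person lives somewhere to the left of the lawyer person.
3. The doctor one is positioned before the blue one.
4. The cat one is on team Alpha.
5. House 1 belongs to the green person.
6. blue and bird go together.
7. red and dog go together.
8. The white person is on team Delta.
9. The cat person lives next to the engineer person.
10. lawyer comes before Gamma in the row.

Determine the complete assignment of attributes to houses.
Solution:

House | Pet | Color | Profession | Team
---------------------------------------
  1   | cat | green | doctor | Alpha
  2   | fish | white | engineer | Delta
  3   | bird | blue | lawyer | Beta
  4   | dog | red | teacher | Gamma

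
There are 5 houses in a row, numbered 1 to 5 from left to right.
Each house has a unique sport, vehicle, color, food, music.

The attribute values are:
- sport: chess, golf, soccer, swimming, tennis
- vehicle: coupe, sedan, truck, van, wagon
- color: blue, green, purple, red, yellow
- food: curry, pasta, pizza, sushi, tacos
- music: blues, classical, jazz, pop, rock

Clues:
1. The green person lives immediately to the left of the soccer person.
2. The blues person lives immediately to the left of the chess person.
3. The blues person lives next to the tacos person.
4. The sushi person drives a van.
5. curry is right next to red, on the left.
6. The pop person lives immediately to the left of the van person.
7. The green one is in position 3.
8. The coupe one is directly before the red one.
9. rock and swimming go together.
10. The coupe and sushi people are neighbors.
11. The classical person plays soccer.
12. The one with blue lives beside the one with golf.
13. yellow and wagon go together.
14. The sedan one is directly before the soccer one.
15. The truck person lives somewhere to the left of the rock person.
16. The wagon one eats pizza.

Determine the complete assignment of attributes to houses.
Solution:

House | Sport | Vehicle | Color | Food | Music
----------------------------------------------
  1   | tennis | coupe | blue | curry | pop
  2   | golf | van | red | sushi | blues
  3   | chess | sedan | green | tacos | jazz
  4   | soccer | truck | purple | pasta | classical
  5   | swimming | wagon | yellow | pizza | rock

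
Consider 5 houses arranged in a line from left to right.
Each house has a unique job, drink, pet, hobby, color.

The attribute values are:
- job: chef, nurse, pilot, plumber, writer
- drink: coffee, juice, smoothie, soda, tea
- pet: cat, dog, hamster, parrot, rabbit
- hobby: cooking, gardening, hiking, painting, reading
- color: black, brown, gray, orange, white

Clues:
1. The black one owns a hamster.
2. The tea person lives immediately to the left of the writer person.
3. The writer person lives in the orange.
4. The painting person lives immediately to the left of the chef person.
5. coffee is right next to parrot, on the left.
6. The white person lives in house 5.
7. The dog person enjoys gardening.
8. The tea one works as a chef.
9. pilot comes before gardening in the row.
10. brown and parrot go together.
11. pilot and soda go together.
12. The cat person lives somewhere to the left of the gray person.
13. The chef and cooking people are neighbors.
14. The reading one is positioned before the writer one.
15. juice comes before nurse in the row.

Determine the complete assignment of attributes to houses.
Solution:

House | Job | Drink | Pet | Hobby | Color
-----------------------------------------
  1   | plumber | coffee | hamster | painting | black
  2   | chef | tea | parrot | reading | brown
  3   | writer | juice | cat | cooking | orange
  4   | pilot | soda | rabbit | hiking | gray
  5   | nurse | smoothie | dog | gardening | white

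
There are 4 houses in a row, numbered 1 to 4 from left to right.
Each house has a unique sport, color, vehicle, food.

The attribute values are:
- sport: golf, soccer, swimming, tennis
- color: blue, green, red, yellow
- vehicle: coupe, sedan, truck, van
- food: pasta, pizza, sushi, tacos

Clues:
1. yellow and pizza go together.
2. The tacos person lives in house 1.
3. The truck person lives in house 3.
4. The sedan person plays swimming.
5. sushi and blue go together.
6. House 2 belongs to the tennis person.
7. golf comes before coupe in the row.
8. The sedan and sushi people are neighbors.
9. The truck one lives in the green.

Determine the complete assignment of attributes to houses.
Solution:

House | Sport | Color | Vehicle | Food
--------------------------------------
  1   | swimming | red | sedan | tacos
  2   | tennis | blue | van | sushi
  3   | golf | green | truck | pasta
  4   | soccer | yellow | coupe | pizza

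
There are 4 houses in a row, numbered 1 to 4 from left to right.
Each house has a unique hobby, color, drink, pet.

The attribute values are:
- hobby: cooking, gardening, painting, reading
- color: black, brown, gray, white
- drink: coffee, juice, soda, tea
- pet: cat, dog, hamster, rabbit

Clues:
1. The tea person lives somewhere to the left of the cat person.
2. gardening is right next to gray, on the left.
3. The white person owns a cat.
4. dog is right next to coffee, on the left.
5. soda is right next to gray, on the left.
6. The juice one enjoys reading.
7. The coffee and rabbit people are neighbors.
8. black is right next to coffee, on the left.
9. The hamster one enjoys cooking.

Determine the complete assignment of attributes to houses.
Solution:

House | Hobby | Color | Drink | Pet
-----------------------------------
  1   | gardening | black | soda | dog
  2   | cooking | gray | coffee | hamster
  3   | painting | brown | tea | rabbit
  4   | reading | white | juice | cat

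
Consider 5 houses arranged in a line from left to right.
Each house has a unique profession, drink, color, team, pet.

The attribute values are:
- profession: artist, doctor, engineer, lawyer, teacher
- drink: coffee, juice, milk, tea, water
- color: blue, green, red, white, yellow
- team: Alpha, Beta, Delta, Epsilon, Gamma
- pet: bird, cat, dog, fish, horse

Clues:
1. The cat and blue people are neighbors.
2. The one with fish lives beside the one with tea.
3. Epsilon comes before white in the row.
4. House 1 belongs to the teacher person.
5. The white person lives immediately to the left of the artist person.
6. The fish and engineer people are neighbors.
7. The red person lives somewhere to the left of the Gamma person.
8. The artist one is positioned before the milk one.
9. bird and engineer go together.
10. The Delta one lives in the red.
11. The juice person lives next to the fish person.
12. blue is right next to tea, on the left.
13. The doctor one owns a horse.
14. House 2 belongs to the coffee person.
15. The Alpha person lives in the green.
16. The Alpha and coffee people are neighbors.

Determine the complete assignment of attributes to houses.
Solution:

House | Profession | Drink | Color | Team | Pet
-----------------------------------------------
  1   | teacher | juice | green | Alpha | cat
  2   | lawyer | coffee | blue | Epsilon | fish
  3   | engineer | tea | white | Beta | bird
  4   | artist | water | red | Delta | dog
  5   | doctor | milk | yellow | Gamma | horse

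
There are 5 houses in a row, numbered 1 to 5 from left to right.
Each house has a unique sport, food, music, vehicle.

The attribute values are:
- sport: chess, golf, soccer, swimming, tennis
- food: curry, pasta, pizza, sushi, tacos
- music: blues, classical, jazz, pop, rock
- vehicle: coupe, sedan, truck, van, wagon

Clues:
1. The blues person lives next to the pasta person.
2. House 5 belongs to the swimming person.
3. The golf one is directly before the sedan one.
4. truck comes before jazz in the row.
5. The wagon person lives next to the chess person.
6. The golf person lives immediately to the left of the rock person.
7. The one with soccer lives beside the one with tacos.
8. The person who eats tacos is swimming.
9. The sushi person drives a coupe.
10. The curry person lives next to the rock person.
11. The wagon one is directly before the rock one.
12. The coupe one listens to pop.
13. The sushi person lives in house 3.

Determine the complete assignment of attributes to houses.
Solution:

House | Sport | Food | Music | Vehicle
--------------------------------------
  1   | golf | curry | blues | wagon
  2   | chess | pasta | rock | sedan
  3   | tennis | sushi | pop | coupe
  4   | soccer | pizza | classical | truck
  5   | swimming | tacos | jazz | van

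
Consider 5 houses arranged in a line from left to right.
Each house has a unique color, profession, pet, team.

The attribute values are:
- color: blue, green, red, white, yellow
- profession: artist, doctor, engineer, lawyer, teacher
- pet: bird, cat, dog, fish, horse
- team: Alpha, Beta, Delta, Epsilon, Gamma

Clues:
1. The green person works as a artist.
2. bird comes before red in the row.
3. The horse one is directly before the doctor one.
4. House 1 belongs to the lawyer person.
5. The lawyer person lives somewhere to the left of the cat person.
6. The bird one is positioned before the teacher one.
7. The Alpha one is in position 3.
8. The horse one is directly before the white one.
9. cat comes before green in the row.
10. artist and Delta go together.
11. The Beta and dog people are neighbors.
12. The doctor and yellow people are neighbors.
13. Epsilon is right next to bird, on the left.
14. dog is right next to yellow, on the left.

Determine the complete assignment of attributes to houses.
Solution:

House | Color | Profession | Pet | Team
---------------------------------------
  1   | blue | lawyer | horse | Beta
  2   | white | doctor | dog | Epsilon
  3   | yellow | engineer | bird | Alpha
  4   | red | teacher | cat | Gamma
  5   | green | artist | fish | Delta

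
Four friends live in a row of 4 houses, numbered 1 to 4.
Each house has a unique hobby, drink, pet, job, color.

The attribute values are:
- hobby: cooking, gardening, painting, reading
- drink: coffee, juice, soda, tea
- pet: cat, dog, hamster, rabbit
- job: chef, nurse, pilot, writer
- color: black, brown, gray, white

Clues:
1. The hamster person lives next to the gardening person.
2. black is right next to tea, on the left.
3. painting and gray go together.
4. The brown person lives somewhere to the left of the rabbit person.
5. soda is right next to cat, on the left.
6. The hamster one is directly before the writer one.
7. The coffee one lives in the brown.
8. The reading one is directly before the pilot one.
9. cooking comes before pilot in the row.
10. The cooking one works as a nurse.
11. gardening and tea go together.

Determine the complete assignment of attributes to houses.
Solution:

House | Hobby | Drink | Pet | Job | Color
-----------------------------------------
  1   | cooking | soda | hamster | nurse | black
  2   | gardening | tea | cat | writer | white
  3   | reading | coffee | dog | chef | brown
  4   | painting | juice | rabbit | pilot | gray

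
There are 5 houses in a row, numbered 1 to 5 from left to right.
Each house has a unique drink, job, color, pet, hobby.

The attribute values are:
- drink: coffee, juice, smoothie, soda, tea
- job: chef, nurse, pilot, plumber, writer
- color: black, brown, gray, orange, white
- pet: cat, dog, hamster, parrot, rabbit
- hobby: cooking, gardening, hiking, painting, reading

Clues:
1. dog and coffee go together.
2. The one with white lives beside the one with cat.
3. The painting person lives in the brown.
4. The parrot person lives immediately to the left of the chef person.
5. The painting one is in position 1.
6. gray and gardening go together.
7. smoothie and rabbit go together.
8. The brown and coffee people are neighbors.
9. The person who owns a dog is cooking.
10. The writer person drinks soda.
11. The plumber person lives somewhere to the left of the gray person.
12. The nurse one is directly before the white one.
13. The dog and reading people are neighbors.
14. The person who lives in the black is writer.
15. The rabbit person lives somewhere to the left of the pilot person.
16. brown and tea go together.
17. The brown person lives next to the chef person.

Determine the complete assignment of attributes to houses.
Solution:

House | Drink | Job | Color | Pet | Hobby
-----------------------------------------
  1   | tea | nurse | brown | parrot | painting
  2   | coffee | chef | white | dog | cooking
  3   | soda | writer | black | cat | reading
  4   | smoothie | plumber | orange | rabbit | hiking
  5   | juice | pilot | gray | hamster | gardening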